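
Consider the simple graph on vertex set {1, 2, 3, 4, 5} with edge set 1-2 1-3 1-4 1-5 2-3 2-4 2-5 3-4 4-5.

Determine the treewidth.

A width-3 tree decomposition is:
Bags: B1 = {1, 2, 3, 4}  B2 = {1, 2, 4, 5}
Tree: B1–B2
Every bag has size at most 4, so the width is 4 − 1 = 3 and tw(G) ≤ 3. On the other hand G contains the 4-clique {1, 2, 3, 4}. A clique must lie in a single bag of any decomposition, so no decomposition can have width below 3. Therefore the treewidth is 3.

3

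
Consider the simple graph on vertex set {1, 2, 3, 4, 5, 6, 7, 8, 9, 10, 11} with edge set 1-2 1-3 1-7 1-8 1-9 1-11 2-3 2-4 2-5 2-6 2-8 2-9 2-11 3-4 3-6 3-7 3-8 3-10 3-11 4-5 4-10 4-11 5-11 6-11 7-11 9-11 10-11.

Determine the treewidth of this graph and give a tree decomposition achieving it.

Treewidth 3.
Bags: B1 = {2, 3, 4, 11}  B2 = {1, 2, 3, 11}  B3 = {1, 3, 7, 11}  B4 = {3, 4, 10, 11}  B5 = {2, 4, 5, 11}  B6 = {1, 2, 3, 8}  B7 = {1, 2, 9, 11}  B8 = {2, 3, 6, 11}
Tree: B1–B2, B2–B3, B1–B4, B1–B5, B2–B6, B2–B7, B1–B8

Every bag has size at most 4, so the width is 4 − 1 = 3 and tw(G) ≤ 3. For the lower bound, the 4 vertices {1, 2, 3, 8} are pairwise adjacent, and any tree decomposition puts a clique entirely inside one bag — forcing width ≥ 3. Hence tw(G) = 3 exactly.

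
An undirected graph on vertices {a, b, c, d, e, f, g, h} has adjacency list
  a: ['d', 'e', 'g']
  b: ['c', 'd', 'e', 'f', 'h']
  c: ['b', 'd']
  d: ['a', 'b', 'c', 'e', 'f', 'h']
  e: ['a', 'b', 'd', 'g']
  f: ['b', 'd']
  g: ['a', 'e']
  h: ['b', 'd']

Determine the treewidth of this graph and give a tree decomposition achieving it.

Each bag holds 3 vertices, so the decomposition has width 2, which upper-bounds the treewidth. Conversely, {a, d, e} is a clique of size 3, and the vertices of any clique must share a bag in every tree decomposition; so some bag has ≥ 3 vertices and tw(G) ≥ 2. Hence tw(G) = 2 exactly.

Treewidth 2.
Bags: B1 = {b, d, e}  B2 = {a, d, e}  B3 = {a, e, g}  B4 = {b, d, f}  B5 = {b, d, h}  B6 = {b, c, d}
Tree: B1–B2, B2–B3, B1–B4, B4–B5, B1–B6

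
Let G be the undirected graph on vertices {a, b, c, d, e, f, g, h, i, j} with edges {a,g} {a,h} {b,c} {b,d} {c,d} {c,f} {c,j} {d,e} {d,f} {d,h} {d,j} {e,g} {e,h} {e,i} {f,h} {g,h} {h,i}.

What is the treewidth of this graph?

A width-2 tree decomposition is:
Bags: B1 = {d, e, h}  B2 = {d, f, h}  B3 = {e, h, i}  B4 = {e, g, h}  B5 = {a, g, h}  B6 = {c, d, f}  B7 = {c, d, j}  B8 = {b, c, d}
Tree: B1–B2, B1–B3, B1–B4, B4–B5, B2–B6, B6–B7, B6–B8
Every bag has size at most 3, so the width is 3 − 1 = 2 and tw(G) ≤ 2. On the other hand G contains the 3-clique {d, e, h}. A clique must lie in a single bag of any decomposition, so no decomposition can have width below 2. Combining the bounds, tw(G) = 2.

2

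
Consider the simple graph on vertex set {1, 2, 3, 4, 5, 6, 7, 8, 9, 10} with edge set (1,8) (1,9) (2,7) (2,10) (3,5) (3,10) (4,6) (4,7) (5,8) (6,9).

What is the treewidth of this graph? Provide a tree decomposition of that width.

Each bag holds 3 vertices, so the decomposition has width 2, which upper-bounds the treewidth. Since 8–5–3–10–2–7–4–6–9–1–8 is a cycle in G, G is not acyclic. Forests are exactly the graphs of treewidth ≤ 1, so tw(G) ≥ 2. Hence tw(G) = 2 exactly.

Treewidth 2.
One optimal decomposition is:
Bags: B1 = {3, 5, 8}  B2 = {3, 8, 10}  B3 = {2, 8, 10}  B4 = {2, 7, 8}  B5 = {4, 7, 8}  B6 = {4, 6, 8}  B7 = {6, 8, 9}  B8 = {1, 8, 9}
Tree: B1–B2, B2–B3, B3–B4, B4–B5, B5–B6, B6–B7, B7–B8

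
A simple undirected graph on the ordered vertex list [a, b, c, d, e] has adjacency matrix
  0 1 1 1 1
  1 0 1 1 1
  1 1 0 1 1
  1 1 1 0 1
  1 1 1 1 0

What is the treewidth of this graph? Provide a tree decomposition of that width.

With just one bag of size 5, the width is 5 − 1 = 4, so tw(G) ≤ 4. For the lower bound, the 5 vertices {a, b, c, d, e} are pairwise adjacent, and any tree decomposition puts a clique entirely inside one bag — forcing width ≥ 4. The upper and lower bounds meet at 4, so that is the treewidth.

Treewidth 4.
One optimal decomposition is:
Bags: B1 = {a, b, c, d, e}
Tree: (single bag)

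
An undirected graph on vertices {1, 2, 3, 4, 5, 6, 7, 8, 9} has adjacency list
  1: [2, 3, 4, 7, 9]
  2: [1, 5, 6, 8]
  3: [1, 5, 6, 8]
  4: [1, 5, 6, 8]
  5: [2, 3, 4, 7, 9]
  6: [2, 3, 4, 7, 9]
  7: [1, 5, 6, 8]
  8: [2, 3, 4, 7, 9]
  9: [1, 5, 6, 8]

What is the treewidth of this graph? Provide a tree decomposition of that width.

Treewidth 4.
Bags: B1 = {1, 5, 6, 7, 8}  B2 = {1, 2, 5, 6, 8}  B3 = {1, 5, 6, 8, 9}  B4 = {1, 3, 5, 6, 8}  B5 = {1, 4, 5, 6, 8}
Tree: B1–B2, B2–B3, B3–B4, B4–B5

The largest bag has 5 vertices, giving width 4; this decomposition certifies tw(G) ≤ 4. For the lower bound: the 5 vertex sets {6,7}, {1,2}, {5,9}, {8}, {3} are disjoint, each induces a connected subgraph, and every pair is joined by at least one edge of G. Contracting each set to a single vertex therefore yields K_{5} as a minor, and since treewidth is minor-monotone, tw(G) ≥ tw(K_{5}) = 4. Hence tw(G) = 4 exactly.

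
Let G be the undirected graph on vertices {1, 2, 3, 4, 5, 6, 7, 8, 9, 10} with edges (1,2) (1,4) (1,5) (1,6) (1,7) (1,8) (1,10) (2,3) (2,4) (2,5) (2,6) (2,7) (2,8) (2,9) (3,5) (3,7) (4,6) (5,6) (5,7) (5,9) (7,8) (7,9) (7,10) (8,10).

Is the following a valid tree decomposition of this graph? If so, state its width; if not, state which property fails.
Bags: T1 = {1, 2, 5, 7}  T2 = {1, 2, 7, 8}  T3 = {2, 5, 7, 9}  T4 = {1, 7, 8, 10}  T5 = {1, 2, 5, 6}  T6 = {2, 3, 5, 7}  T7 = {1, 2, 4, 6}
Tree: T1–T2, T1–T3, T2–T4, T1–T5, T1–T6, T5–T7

Every vertex of G appears in some bag (union = {1, 2, 3, 4, 5, 6, 7, 8, 9, 10}); every edge is covered by a bag; and for each vertex v the set of bags containing v is connected in the bag tree. The decomposition is therefore valid. The largest bag has 4 vertices, so the width is 3.

Yes; width 3.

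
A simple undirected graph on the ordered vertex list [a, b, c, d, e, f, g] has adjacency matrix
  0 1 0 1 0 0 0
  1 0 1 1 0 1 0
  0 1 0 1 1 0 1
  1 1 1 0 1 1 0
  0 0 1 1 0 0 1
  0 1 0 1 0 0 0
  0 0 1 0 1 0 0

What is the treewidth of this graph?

A width-2 tree decomposition is:
Bags: B1 = {a, b, d}  B2 = {b, c, d}  B3 = {b, d, f}  B4 = {c, d, e}  B5 = {c, e, g}
Tree: B1–B2, B2–B3, B2–B4, B4–B5
Each bag holds 3 vertices, so the decomposition has width 2, which upper-bounds the treewidth. For the lower bound, the 3 vertices {c, d, e} are pairwise adjacent, and any tree decomposition puts a clique entirely inside one bag — forcing width ≥ 2. Combining the bounds, tw(G) = 2.

2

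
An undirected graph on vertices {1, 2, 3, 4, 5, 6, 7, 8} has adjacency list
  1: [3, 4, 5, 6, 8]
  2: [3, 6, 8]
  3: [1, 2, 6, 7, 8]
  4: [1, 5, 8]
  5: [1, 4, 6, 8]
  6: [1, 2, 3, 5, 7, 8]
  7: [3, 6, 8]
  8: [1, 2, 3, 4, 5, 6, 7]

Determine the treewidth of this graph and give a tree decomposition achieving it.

Each bag holds 4 vertices, so the decomposition has width 3, which upper-bounds the treewidth. Conversely, {1, 4, 5, 8} is a clique of size 4, and the vertices of any clique must share a bag in every tree decomposition; so some bag has ≥ 4 vertices and tw(G) ≥ 3. The upper and lower bounds meet at 3, so that is the treewidth.

Treewidth 3.
One such decomposition:
Bags: B1 = {1, 3, 6, 8}  B2 = {1, 5, 6, 8}  B3 = {1, 4, 5, 8}  B4 = {3, 6, 7, 8}  B5 = {2, 3, 6, 8}
Tree: B1–B2, B2–B3, B1–B4, B4–B5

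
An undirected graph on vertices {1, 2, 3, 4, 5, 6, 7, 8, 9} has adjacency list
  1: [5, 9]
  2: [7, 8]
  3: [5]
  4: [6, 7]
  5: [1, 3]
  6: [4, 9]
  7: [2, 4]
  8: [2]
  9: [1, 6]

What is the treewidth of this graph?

A width-1 tree decomposition is:
Bags: B1 = {3, 5}  B2 = {1, 5}  B3 = {1, 9}  B4 = {6, 9}  B5 = {4, 6}  B6 = {4, 7}  B7 = {2, 7}  B8 = {2, 8}
Tree: B1–B2, B2–B3, B3–B4, B4–B5, B5–B6, B6–B7, B7–B8
Each bag holds 2 vertices, so the decomposition has width 1, which upper-bounds the treewidth. Any graph with an edge has treewidth ≥ 1, and G has the edge 3–5. Hence tw(G) = 1 exactly.

1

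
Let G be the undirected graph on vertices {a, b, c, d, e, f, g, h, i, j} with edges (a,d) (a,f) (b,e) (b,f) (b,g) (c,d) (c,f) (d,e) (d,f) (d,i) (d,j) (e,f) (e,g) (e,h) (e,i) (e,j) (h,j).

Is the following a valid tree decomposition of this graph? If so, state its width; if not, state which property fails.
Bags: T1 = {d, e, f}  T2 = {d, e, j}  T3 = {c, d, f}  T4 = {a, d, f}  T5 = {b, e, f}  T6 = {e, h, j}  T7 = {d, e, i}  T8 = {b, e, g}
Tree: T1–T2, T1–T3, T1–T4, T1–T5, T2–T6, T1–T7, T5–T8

Yes; width 2.

Every vertex of G appears in some bag (union = {a, b, c, d, e, f, g, h, i, j}); every edge is covered by a bag; and for each vertex v the set of bags containing v is connected in the bag tree. The decomposition is therefore valid. The largest bag has 3 vertices, so the width is 2.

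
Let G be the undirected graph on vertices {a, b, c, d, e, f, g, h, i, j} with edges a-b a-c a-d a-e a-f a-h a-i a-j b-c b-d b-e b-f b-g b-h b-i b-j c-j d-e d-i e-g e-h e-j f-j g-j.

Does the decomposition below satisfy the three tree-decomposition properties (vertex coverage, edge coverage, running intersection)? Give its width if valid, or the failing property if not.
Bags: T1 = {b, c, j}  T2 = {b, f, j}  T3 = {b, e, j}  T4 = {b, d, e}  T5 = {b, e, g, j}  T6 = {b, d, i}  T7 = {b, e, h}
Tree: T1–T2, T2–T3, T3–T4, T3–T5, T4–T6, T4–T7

No — vertex a appears in no bag.

A tree decomposition must satisfy three properties: every vertex lies in some bag; for every edge, both endpoints lie together in some bag; and for every vertex, the bags containing it form a connected subtree. Here vertex a appears in no bag, so the decomposition is invalid.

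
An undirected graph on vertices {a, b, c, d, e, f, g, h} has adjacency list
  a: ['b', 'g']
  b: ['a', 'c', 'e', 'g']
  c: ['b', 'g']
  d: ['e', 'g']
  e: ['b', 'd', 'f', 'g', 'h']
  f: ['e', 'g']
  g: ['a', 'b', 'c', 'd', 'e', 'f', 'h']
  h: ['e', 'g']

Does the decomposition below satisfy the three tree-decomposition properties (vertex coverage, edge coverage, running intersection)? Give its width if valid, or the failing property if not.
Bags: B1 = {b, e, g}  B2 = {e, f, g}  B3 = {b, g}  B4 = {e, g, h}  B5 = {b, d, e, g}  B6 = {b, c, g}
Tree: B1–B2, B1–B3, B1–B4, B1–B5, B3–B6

A tree decomposition must satisfy three properties: every vertex lies in some bag; for every edge, both endpoints lie together in some bag; and for every vertex, the bags containing it form a connected subtree. Here vertex a appears in no bag, so the decomposition is invalid.

No — vertex a appears in no bag.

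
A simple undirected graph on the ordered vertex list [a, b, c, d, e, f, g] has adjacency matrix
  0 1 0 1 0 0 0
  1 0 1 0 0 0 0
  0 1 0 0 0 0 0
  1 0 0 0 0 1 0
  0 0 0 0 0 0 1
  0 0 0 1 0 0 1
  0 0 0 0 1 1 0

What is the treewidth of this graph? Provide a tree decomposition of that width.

Treewidth 1.
Bags: B1 = {e, g}  B2 = {f, g}  B3 = {d, f}  B4 = {a, d}  B5 = {a, b}  B6 = {b, c}
Tree: B1–B2, B2–B3, B3–B4, B4–B5, B5–B6

Every bag has size at most 2, so the width is 2 − 1 = 1 and tw(G) ≤ 1. Since G has at least one edge (e.g. e–g), it is not an edgeless graph, so tw(G) ≥ 1. Therefore the treewidth is 1.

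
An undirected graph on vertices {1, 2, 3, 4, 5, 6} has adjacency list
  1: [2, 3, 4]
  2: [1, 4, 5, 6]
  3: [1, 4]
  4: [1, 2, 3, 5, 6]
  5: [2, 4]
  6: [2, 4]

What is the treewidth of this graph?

A width-2 tree decomposition is:
Bags: B1 = {2, 4, 5}  B2 = {1, 2, 4}  B3 = {1, 3, 4}  B4 = {2, 4, 6}
Tree: B1–B2, B2–B3, B2–B4
The largest bag has 3 vertices, giving width 2; this decomposition certifies tw(G) ≤ 2. For the lower bound, the 3 vertices {1, 2, 4} are pairwise adjacent, and any tree decomposition puts a clique entirely inside one bag — forcing width ≥ 2. Therefore the treewidth is 2.

2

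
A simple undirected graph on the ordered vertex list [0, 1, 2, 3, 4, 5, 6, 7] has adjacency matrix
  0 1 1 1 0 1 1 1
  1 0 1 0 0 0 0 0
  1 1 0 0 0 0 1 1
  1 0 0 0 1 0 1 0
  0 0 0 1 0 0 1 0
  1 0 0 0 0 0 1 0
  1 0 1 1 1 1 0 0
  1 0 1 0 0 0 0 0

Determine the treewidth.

A width-2 tree decomposition is:
Bags: B1 = {0, 1, 2}  B2 = {0, 2, 7}  B3 = {0, 2, 6}  B4 = {0, 3, 6}  B5 = {3, 4, 6}  B6 = {0, 5, 6}
Tree: B1–B2, B2–B3, B3–B4, B4–B5, B4–B6
Every bag has size at most 3, so the width is 3 − 1 = 2 and tw(G) ≤ 2. For the lower bound, the 3 vertices {0, 1, 2} are pairwise adjacent, and any tree decomposition puts a clique entirely inside one bag — forcing width ≥ 2. Therefore the treewidth is 2.

2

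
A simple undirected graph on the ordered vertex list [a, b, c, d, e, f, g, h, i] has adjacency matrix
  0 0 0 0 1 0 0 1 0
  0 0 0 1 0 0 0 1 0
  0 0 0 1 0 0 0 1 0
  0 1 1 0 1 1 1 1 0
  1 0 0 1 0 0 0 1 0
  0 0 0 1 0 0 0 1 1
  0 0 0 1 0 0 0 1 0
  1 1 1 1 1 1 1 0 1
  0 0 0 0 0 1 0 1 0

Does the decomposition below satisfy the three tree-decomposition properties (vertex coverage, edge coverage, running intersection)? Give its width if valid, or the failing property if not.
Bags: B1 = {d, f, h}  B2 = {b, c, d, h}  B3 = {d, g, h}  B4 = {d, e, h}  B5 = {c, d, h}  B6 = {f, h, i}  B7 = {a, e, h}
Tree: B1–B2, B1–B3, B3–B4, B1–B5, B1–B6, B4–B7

A tree decomposition must satisfy three properties: every vertex lies in some bag; for every edge, both endpoints lie together in some bag; and for every vertex, the bags containing it form a connected subtree. Here bags containing vertex c are not connected in the tree, so the decomposition is invalid.

No — bags containing vertex c are not connected in the tree.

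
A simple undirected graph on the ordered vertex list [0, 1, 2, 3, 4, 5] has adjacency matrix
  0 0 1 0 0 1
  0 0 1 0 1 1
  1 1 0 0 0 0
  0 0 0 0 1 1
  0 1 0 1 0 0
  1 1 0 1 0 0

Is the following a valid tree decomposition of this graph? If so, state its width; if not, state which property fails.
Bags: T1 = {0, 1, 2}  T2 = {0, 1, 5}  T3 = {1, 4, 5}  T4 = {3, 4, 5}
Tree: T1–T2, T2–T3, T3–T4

Yes; width 2.

Vertex coverage: the bags together contain {0, 1, 2, 3, 4, 5}, the full vertex set. Edge coverage: each edge of G has both endpoints in at least one bag. Running intersection: for every vertex, the bags containing it form a connected subtree. All three properties hold, so this is a valid tree decomposition of width max|bag| − 1 = 2, and hence tw(G) ≤ 2.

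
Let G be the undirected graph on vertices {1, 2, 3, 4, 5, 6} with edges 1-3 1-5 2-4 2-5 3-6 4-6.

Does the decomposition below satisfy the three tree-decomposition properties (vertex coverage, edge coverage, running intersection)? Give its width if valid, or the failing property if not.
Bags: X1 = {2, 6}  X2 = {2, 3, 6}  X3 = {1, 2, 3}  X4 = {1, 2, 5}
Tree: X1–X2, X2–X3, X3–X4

A tree decomposition must satisfy three properties: every vertex lies in some bag; for every edge, both endpoints lie together in some bag; and for every vertex, the bags containing it form a connected subtree. Here vertex 4 appears in no bag, so the decomposition is invalid.

No — vertex 4 appears in no bag.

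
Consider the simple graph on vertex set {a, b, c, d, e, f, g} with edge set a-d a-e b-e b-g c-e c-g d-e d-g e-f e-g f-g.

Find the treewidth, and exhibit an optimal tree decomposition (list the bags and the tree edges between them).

Treewidth 2.
One optimal decomposition is:
Bags: B1 = {a, d, e}  B2 = {d, e, g}  B3 = {e, f, g}  B4 = {c, e, g}  B5 = {b, e, g}
Tree: B1–B2, B2–B3, B3–B4, B4–B5

Each bag holds 3 vertices, so the decomposition has width 2, which upper-bounds the treewidth. Conversely, {d, e, g} is a clique of size 3, and the vertices of any clique must share a bag in every tree decomposition; so some bag has ≥ 3 vertices and tw(G) ≥ 2. The upper and lower bounds meet at 2, so that is the treewidth.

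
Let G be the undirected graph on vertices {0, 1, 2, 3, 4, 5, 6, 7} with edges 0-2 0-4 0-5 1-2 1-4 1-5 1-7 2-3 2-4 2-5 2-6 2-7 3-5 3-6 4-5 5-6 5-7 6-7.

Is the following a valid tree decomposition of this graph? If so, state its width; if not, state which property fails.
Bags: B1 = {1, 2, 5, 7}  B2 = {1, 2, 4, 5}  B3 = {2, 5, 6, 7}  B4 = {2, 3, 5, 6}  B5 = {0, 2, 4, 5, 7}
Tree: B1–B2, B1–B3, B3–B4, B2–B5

A tree decomposition must satisfy three properties: every vertex lies in some bag; for every edge, both endpoints lie together in some bag; and for every vertex, the bags containing it form a connected subtree. Here bags containing vertex 7 are not connected in the tree, so the decomposition is invalid.

No — bags containing vertex 7 are not connected in the tree.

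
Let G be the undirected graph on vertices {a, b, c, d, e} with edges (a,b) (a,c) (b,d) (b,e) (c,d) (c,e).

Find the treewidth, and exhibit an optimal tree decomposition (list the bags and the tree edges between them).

Every bag has size at most 3, so the width is 3 − 1 = 2 and tw(G) ≤ 2. Since b–e–c–d–b is a cycle in G, G is not acyclic. Forests are exactly the graphs of treewidth ≤ 1, so tw(G) ≥ 2. Combining the bounds, tw(G) = 2.

Treewidth 2.
One optimal decomposition is:
Bags: B1 = {b, c, e}  B2 = {b, c, d}  B3 = {a, b, c}
Tree: B1–B2, B2–B3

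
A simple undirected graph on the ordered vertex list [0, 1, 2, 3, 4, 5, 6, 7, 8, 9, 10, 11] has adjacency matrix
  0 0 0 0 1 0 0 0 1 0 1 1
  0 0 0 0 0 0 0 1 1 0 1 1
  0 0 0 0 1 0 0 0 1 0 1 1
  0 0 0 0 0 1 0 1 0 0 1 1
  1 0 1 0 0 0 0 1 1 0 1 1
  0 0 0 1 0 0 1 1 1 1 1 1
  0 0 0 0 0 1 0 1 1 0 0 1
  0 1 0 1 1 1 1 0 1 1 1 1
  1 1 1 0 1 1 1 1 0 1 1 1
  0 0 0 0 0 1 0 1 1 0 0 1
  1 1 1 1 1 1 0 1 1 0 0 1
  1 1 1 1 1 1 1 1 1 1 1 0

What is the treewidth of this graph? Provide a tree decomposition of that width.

The largest bag has 5 vertices, giving width 4; this decomposition certifies tw(G) ≤ 4. On the other hand G contains the 5-clique {0, 4, 8, 10, 11}. A clique must lie in a single bag of any decomposition, so no decomposition can have width below 4. Hence tw(G) = 4 exactly.

Treewidth 4.
One such decomposition:
Bags: B1 = {5, 7, 8, 10, 11}  B2 = {1, 7, 8, 10, 11}  B3 = {4, 7, 8, 10, 11}  B4 = {3, 5, 7, 10, 11}  B5 = {0, 4, 8, 10, 11}  B6 = {5, 7, 8, 9, 11}  B7 = {5, 6, 7, 8, 11}  B8 = {2, 4, 8, 10, 11}
Tree: B1–B2, B2–B3, B1–B4, B3–B5, B1–B6, B1–B7, B3–B8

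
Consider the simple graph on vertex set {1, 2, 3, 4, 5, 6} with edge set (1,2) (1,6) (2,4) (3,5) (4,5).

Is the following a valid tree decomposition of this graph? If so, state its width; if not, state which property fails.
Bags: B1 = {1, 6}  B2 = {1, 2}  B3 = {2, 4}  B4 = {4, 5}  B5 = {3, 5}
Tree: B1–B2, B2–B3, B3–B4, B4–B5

Yes; width 1.

Vertex coverage: the bags together contain {1, 2, 3, 4, 5, 6}, the full vertex set. Edge coverage: each edge of G has both endpoints in at least one bag. Running intersection: for every vertex, the bags containing it form a connected subtree. All three properties hold, so this is a valid tree decomposition of width max|bag| − 1 = 1, and hence tw(G) ≤ 1.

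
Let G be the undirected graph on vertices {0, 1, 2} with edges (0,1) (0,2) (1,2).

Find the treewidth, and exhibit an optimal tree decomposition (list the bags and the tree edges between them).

Treewidth 2.
One such decomposition:
Bags: B1 = {0, 1, 2}
Tree: (single bag)

A single bag containing all 3 vertices is trivially a valid decomposition of width 2. For the lower bound, the 3 vertices {0, 1, 2} are pairwise adjacent, and any tree decomposition puts a clique entirely inside one bag — forcing width ≥ 2. Combining the bounds, tw(G) = 2.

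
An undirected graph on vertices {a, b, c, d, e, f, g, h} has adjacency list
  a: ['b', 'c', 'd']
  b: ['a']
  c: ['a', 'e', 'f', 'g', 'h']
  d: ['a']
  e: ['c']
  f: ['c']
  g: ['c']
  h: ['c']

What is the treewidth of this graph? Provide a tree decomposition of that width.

Treewidth 1.
One optimal decomposition is:
Bags: B1 = {a, c}  B2 = {a, d}  B3 = {a, b}  B4 = {c, h}  B5 = {c, g}  B6 = {c, e}  B7 = {c, f}
Tree: B1–B2, B1–B3, B1–B4, B1–B5, B5–B6, B4–B7

Each bag holds 2 vertices, so the decomposition has width 1, which upper-bounds the treewidth. Since G has at least one edge (e.g. c–a), it is not an edgeless graph, so tw(G) ≥ 1. Therefore the treewidth is 1.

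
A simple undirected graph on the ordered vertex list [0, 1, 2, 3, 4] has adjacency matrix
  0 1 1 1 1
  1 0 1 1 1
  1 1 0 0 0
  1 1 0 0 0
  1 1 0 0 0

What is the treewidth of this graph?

2

A width-2 tree decomposition is:
Bags: B1 = {0, 1, 2}  B2 = {0, 1, 4}  B3 = {0, 1, 3}
Tree: B1–B2, B1–B3
The largest bag has 3 vertices, giving width 2; this decomposition certifies tw(G) ≤ 2. Conversely, {0, 1, 2} is a clique of size 3, and the vertices of any clique must share a bag in every tree decomposition; so some bag has ≥ 3 vertices and tw(G) ≥ 2. Hence tw(G) = 2 exactly.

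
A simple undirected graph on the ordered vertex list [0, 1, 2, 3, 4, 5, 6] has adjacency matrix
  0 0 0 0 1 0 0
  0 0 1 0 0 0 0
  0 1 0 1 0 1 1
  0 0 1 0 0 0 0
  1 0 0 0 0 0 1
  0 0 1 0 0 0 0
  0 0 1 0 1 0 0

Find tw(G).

1

A width-1 tree decomposition is:
Bags: B1 = {1, 2}  B2 = {2, 3}  B3 = {2, 5}  B4 = {2, 6}  B5 = {4, 6}  B6 = {0, 4}
Tree: B1–B2, B2–B3, B2–B4, B4–B5, B5–B6
Each bag holds 2 vertices, so the decomposition has width 1, which upper-bounds the treewidth. Since G has at least one edge (e.g. 2–1), it is not an edgeless graph, so tw(G) ≥ 1. Therefore the treewidth is 1.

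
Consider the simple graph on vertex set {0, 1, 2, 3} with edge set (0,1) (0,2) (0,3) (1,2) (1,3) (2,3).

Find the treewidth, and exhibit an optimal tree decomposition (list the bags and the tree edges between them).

Treewidth 3.
Bags: B1 = {0, 1, 2, 3}
Tree: (single bag)

A single bag containing all 4 vertices is trivially a valid decomposition of width 3. Conversely, {0, 1, 2, 3} is a clique of size 4, and the vertices of any clique must share a bag in every tree decomposition; so some bag has ≥ 4 vertices and tw(G) ≥ 3. Therefore the treewidth is 3.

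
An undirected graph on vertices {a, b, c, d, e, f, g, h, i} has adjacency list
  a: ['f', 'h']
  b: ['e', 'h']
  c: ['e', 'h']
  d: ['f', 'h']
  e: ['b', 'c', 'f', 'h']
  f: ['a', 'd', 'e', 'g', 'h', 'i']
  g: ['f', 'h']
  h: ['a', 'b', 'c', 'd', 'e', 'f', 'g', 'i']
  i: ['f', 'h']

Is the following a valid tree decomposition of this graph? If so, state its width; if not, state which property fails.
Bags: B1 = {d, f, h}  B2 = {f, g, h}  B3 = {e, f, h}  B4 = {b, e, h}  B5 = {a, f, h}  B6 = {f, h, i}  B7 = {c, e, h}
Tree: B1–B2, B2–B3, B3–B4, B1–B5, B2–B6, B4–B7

Vertex coverage: the bags together contain {a, b, c, d, e, f, g, h, i}, the full vertex set. Edge coverage: each edge of G has both endpoints in at least one bag. Running intersection: for every vertex, the bags containing it form a connected subtree. All three properties hold, so this is a valid tree decomposition of width max|bag| − 1 = 2, and hence tw(G) ≤ 2.

Yes; width 2.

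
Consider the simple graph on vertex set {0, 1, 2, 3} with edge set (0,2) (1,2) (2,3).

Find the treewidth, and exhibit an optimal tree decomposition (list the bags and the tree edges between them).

Treewidth 1.
One optimal decomposition is:
Bags: B1 = {1, 2}  B2 = {2, 3}  B3 = {0, 2}
Tree: B1–B2, B2–B3

Every bag has size at most 2, so the width is 2 − 1 = 1 and tw(G) ≤ 1. G has an edge, so its treewidth is at least 1. Combining the bounds, tw(G) = 1.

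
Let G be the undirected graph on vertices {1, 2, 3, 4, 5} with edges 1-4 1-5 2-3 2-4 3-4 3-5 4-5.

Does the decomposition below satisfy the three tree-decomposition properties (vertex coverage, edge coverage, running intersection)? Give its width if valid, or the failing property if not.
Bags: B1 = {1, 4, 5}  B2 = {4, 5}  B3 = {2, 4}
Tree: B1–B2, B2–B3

No — vertex 3 appears in no bag.

A tree decomposition must satisfy three properties: every vertex lies in some bag; for every edge, both endpoints lie together in some bag; and for every vertex, the bags containing it form a connected subtree. Here vertex 3 appears in no bag, so the decomposition is invalid.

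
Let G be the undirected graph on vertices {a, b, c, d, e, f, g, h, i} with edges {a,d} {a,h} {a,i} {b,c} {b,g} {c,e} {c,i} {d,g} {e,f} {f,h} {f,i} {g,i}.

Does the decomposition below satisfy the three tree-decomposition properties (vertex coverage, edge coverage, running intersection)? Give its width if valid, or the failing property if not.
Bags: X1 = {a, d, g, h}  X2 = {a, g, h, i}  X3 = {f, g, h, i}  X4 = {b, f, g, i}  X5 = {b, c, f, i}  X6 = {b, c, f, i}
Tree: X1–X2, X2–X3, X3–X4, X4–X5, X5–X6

No — vertex e appears in no bag.

A tree decomposition must satisfy three properties: every vertex lies in some bag; for every edge, both endpoints lie together in some bag; and for every vertex, the bags containing it form a connected subtree. Here vertex e appears in no bag, so the decomposition is invalid.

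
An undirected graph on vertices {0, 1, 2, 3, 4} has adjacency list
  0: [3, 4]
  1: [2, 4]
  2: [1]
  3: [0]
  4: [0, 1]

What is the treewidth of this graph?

1

A width-1 tree decomposition is:
Bags: B1 = {0, 3}  B2 = {0, 4}  B3 = {1, 4}  B4 = {1, 2}
Tree: B1–B2, B2–B3, B3–B4
Every bag has size at most 2, so the width is 2 − 1 = 1 and tw(G) ≤ 1. Any graph with an edge has treewidth ≥ 1, and G has the edge 3–0. Therefore the treewidth is 1.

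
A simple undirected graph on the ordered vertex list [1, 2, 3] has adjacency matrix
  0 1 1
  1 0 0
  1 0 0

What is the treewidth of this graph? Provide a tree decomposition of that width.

Treewidth 1.
One such decomposition:
Bags: B1 = {1, 2}  B2 = {1, 3}
Tree: B1–B2

Each bag holds 2 vertices, so the decomposition has width 1, which upper-bounds the treewidth. Since G has at least one edge (e.g. 1–2), it is not an edgeless graph, so tw(G) ≥ 1. Combining the bounds, tw(G) = 1.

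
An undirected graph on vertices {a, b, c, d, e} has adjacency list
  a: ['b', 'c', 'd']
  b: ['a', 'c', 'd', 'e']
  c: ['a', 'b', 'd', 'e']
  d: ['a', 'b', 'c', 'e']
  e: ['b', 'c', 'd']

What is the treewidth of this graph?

A width-3 tree decomposition is:
Bags: B1 = {a, b, c, d}  B2 = {b, c, d, e}
Tree: B1–B2
The largest bag has 4 vertices, giving width 3; this decomposition certifies tw(G) ≤ 3. Conversely, {b, c, d, e} is a clique of size 4, and the vertices of any clique must share a bag in every tree decomposition; so some bag has ≥ 4 vertices and tw(G) ≥ 3. Combining the bounds, tw(G) = 3.

3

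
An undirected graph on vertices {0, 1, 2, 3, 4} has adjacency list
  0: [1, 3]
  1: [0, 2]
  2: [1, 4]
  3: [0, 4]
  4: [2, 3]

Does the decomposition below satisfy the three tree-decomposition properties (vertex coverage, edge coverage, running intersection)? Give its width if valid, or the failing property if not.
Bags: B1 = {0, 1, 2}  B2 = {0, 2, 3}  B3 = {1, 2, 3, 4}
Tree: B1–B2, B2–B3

No — bags containing vertex 1 are not connected in the tree.

A tree decomposition must satisfy three properties: every vertex lies in some bag; for every edge, both endpoints lie together in some bag; and for every vertex, the bags containing it form a connected subtree. Here bags containing vertex 1 are not connected in the tree, so the decomposition is invalid.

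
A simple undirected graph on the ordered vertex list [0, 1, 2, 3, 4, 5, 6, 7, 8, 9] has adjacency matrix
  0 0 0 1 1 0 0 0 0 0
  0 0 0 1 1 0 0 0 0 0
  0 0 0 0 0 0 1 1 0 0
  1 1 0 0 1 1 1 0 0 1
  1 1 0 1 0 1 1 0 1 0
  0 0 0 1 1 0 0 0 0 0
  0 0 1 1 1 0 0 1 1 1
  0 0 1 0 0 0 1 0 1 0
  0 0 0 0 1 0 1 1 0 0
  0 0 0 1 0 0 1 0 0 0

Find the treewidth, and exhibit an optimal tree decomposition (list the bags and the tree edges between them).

Treewidth 2.
One optimal decomposition is:
Bags: B1 = {6, 7, 8}  B2 = {4, 6, 8}  B3 = {3, 4, 6}  B4 = {0, 3, 4}  B5 = {3, 4, 5}  B6 = {2, 6, 7}  B7 = {1, 3, 4}  B8 = {3, 6, 9}
Tree: B1–B2, B2–B3, B3–B4, B4–B5, B1–B6, B5–B7, B3–B8

Every bag has size at most 3, so the width is 3 − 1 = 2 and tw(G) ≤ 2. For the lower bound, the 3 vertices {4, 6, 8} are pairwise adjacent, and any tree decomposition puts a clique entirely inside one bag — forcing width ≥ 2. Combining the bounds, tw(G) = 2.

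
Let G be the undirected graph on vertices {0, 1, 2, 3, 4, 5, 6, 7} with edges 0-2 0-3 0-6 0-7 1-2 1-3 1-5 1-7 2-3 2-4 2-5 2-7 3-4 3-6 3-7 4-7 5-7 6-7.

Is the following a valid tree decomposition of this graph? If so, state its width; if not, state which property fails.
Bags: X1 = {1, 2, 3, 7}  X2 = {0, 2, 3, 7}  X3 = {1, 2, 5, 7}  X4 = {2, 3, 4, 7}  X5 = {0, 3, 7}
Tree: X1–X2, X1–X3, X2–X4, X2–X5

A tree decomposition must satisfy three properties: every vertex lies in some bag; for every edge, both endpoints lie together in some bag; and for every vertex, the bags containing it form a connected subtree. Here vertex 6 appears in no bag, so the decomposition is invalid.

No — vertex 6 appears in no bag.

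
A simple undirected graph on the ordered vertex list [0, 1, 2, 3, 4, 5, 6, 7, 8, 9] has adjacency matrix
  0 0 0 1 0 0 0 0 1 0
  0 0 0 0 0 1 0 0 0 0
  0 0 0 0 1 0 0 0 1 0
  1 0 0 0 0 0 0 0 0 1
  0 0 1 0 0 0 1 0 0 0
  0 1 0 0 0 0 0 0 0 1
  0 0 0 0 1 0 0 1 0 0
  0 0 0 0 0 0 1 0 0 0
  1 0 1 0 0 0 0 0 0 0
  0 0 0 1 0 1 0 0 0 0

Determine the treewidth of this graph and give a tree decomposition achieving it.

Treewidth 1.
One such decomposition:
Bags: B1 = {1, 5}  B2 = {5, 9}  B3 = {3, 9}  B4 = {0, 3}  B5 = {0, 8}  B6 = {2, 8}  B7 = {2, 4}  B8 = {4, 6}  B9 = {6, 7}
Tree: B1–B2, B2–B3, B3–B4, B4–B5, B5–B6, B6–B7, B7–B8, B8–B9

The largest bag has 2 vertices, giving width 1; this decomposition certifies tw(G) ≤ 1. Since G has at least one edge (e.g. 1–5), it is not an edgeless graph, so tw(G) ≥ 1. The upper and lower bounds meet at 1, so that is the treewidth.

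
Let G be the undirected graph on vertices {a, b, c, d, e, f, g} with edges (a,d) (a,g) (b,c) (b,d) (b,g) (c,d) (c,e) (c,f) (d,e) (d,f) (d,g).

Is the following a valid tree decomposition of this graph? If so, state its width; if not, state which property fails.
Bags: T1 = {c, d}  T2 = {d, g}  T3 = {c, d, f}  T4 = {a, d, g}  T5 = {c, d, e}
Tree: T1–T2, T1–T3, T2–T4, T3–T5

A tree decomposition must satisfy three properties: every vertex lies in some bag; for every edge, both endpoints lie together in some bag; and for every vertex, the bags containing it form a connected subtree. Here vertex b appears in no bag, so the decomposition is invalid.

No — vertex b appears in no bag.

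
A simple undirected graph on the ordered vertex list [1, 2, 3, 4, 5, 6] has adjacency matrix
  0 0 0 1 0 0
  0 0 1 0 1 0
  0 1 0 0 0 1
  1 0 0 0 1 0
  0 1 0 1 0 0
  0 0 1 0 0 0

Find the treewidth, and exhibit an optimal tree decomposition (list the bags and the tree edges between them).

Treewidth 1.
One such decomposition:
Bags: B1 = {3, 6}  B2 = {2, 3}  B3 = {2, 5}  B4 = {4, 5}  B5 = {1, 4}
Tree: B1–B2, B2–B3, B3–B4, B4–B5

Each bag holds 2 vertices, so the decomposition has width 1, which upper-bounds the treewidth. Any graph with an edge has treewidth ≥ 1, and G has the edge 6–3. Therefore the treewidth is 1.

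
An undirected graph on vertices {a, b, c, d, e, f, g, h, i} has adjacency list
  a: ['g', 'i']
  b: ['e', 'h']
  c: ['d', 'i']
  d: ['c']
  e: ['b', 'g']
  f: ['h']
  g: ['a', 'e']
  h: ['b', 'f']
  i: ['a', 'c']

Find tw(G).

1

A width-1 tree decomposition is:
Bags: B1 = {f, h}  B2 = {b, h}  B3 = {b, e}  B4 = {e, g}  B5 = {a, g}  B6 = {a, i}  B7 = {c, i}  B8 = {c, d}
Tree: B1–B2, B2–B3, B3–B4, B4–B5, B5–B6, B6–B7, B7–B8
Every bag has size at most 2, so the width is 2 − 1 = 1 and tw(G) ≤ 1. Any graph with an edge has treewidth ≥ 1, and G has the edge f–h. The upper and lower bounds meet at 1, so that is the treewidth.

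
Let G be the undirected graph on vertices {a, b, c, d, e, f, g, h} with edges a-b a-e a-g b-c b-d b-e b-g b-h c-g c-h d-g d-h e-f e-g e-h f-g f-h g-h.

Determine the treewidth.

3

A width-3 tree decomposition is:
Bags: B1 = {b, d, g, h}  B2 = {b, e, g, h}  B3 = {b, c, g, h}  B4 = {e, f, g, h}  B5 = {a, b, e, g}
Tree: B1–B2, B2–B3, B2–B4, B2–B5
The largest bag has 4 vertices, giving width 3; this decomposition certifies tw(G) ≤ 3. On the other hand G contains the 4-clique {e, f, g, h}. A clique must lie in a single bag of any decomposition, so no decomposition can have width below 3. Combining the bounds, tw(G) = 3.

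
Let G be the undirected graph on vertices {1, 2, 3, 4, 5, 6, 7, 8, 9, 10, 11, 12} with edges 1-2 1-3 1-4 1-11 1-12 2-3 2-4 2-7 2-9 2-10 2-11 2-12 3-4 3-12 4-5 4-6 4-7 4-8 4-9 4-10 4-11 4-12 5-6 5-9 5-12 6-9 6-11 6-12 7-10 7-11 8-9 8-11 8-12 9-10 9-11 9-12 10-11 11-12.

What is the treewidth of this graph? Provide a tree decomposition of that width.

The largest bag has 5 vertices, giving width 4; this decomposition certifies tw(G) ≤ 4. For the lower bound, the 5 vertices {4, 8, 9, 11, 12} are pairwise adjacent, and any tree decomposition puts a clique entirely inside one bag — forcing width ≥ 4. Combining the bounds, tw(G) = 4.

Treewidth 4.
One optimal decomposition is:
Bags: B1 = {2, 4, 9, 11, 12}  B2 = {4, 6, 9, 11, 12}  B3 = {4, 5, 6, 9, 12}  B4 = {1, 2, 4, 11, 12}  B5 = {1, 2, 3, 4, 12}  B6 = {2, 4, 9, 10, 11}  B7 = {4, 8, 9, 11, 12}  B8 = {2, 4, 7, 10, 11}
Tree: B1–B2, B2–B3, B1–B4, B4–B5, B1–B6, B1–B7, B6–B8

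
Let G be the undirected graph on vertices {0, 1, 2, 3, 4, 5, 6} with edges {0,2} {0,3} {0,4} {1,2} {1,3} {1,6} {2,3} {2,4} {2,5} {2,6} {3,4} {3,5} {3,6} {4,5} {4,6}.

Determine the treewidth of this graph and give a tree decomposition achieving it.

Each bag holds 4 vertices, so the decomposition has width 3, which upper-bounds the treewidth. For the lower bound, the 4 vertices {1, 2, 3, 6} are pairwise adjacent, and any tree decomposition puts a clique entirely inside one bag — forcing width ≥ 3. Therefore the treewidth is 3.

Treewidth 3.
Bags: B1 = {2, 3, 4, 6}  B2 = {2, 3, 4, 5}  B3 = {1, 2, 3, 6}  B4 = {0, 2, 3, 4}
Tree: B1–B2, B1–B3, B2–B4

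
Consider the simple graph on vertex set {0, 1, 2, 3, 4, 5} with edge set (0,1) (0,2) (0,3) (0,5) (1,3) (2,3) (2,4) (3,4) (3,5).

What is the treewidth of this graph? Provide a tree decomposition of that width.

Treewidth 2.
One optimal decomposition is:
Bags: B1 = {0, 2, 3}  B2 = {2, 3, 4}  B3 = {0, 1, 3}  B4 = {0, 3, 5}
Tree: B1–B2, B1–B3, B3–B4

The largest bag has 3 vertices, giving width 2; this decomposition certifies tw(G) ≤ 2. On the other hand G contains the 3-clique {0, 1, 3}. A clique must lie in a single bag of any decomposition, so no decomposition can have width below 2. Combining the bounds, tw(G) = 2.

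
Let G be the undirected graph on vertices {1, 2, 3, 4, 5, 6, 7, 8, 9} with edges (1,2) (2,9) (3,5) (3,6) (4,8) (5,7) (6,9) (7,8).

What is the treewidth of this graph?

A width-1 tree decomposition is:
Bags: B1 = {4, 8}  B2 = {7, 8}  B3 = {5, 7}  B4 = {3, 5}  B5 = {3, 6}  B6 = {6, 9}  B7 = {2, 9}  B8 = {1, 2}
Tree: B1–B2, B2–B3, B3–B4, B4–B5, B5–B6, B6–B7, B7–B8
The largest bag has 2 vertices, giving width 1; this decomposition certifies tw(G) ≤ 1. G has an edge, so its treewidth is at least 1. Therefore the treewidth is 1.

1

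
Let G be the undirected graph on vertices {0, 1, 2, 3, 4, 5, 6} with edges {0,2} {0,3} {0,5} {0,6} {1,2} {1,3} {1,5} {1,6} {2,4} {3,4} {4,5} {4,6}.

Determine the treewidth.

A width-3 tree decomposition is:
Bags: B1 = {0, 1, 2, 4}  B2 = {0, 1, 4, 6}  B3 = {0, 1, 4, 5}  B4 = {0, 1, 3, 4}
Tree: B1–B2, B2–B3, B3–B4
The largest bag has 4 vertices, giving width 3; this decomposition certifies tw(G) ≤ 3. For the lower bound: the 4 vertex sets {0,2}, {1,6}, {4}, {5} are disjoint, each induces a connected subgraph, and every pair is joined by at least one edge of G. Contracting each set to a single vertex therefore yields K_{4} as a minor, and since treewidth is minor-monotone, tw(G) ≥ tw(K_{4}) = 3. Combining the bounds, tw(G) = 3.

3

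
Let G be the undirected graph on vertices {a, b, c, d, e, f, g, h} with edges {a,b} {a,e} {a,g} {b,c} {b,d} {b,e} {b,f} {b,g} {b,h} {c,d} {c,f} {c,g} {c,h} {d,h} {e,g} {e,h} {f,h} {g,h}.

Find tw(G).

A width-3 tree decomposition is:
Bags: B1 = {a, b, e, g}  B2 = {b, e, g, h}  B3 = {b, c, g, h}  B4 = {b, c, d, h}  B5 = {b, c, f, h}
Tree: B1–B2, B2–B3, B3–B4, B4–B5
The largest bag has 4 vertices, giving width 3; this decomposition certifies tw(G) ≤ 3. For the lower bound, the 4 vertices {b, e, g, h} are pairwise adjacent, and any tree decomposition puts a clique entirely inside one bag — forcing width ≥ 3. Combining the bounds, tw(G) = 3.

3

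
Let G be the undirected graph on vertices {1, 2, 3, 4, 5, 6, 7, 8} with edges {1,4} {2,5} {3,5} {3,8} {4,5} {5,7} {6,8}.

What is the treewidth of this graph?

A width-1 tree decomposition is:
Bags: B1 = {3, 5}  B2 = {2, 5}  B3 = {5, 7}  B4 = {4, 5}  B5 = {3, 8}  B6 = {1, 4}  B7 = {6, 8}
Tree: B1–B2, B1–B3, B3–B4, B1–B5, B4–B6, B5–B7
Each bag holds 2 vertices, so the decomposition has width 1, which upper-bounds the treewidth. G has an edge, so its treewidth is at least 1. Therefore the treewidth is 1.

1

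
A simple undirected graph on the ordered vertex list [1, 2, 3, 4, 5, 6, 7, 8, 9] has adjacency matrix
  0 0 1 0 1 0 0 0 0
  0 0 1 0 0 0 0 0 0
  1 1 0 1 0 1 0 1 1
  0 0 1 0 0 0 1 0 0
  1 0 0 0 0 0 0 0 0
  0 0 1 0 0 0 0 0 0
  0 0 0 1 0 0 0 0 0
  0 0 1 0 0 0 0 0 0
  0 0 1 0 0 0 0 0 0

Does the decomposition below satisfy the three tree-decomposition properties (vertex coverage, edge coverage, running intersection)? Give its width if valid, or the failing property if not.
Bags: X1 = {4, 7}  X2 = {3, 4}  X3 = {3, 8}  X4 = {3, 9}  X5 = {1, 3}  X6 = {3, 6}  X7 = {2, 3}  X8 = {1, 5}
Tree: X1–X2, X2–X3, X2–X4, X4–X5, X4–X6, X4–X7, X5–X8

Checking the three conditions: (i) the bags cover all of {1, 2, 3, 4, 5, 6, 7, 8, 9}; (ii) for each edge, some bag contains both endpoints; (iii) the bags containing any fixed vertex form a subtree. All hold, so the decomposition is valid with width 2 − 1 = 1.

Yes; width 1.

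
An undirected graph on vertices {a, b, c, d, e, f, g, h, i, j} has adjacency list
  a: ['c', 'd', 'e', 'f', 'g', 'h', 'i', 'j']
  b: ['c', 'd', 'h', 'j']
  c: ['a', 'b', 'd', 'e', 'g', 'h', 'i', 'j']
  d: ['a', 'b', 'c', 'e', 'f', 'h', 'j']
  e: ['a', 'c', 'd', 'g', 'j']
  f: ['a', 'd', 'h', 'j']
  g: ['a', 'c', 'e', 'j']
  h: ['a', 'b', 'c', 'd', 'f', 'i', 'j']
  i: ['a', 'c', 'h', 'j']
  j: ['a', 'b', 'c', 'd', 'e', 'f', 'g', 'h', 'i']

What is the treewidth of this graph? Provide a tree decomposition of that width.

The largest bag has 5 vertices, giving width 4; this decomposition certifies tw(G) ≤ 4. On the other hand G contains the 5-clique {a, c, d, e, j}. A clique must lie in a single bag of any decomposition, so no decomposition can have width below 4. Combining the bounds, tw(G) = 4.

Treewidth 4.
One such decomposition:
Bags: B1 = {a, c, d, h, j}  B2 = {a, c, d, e, j}  B3 = {a, c, h, i, j}  B4 = {a, d, f, h, j}  B5 = {b, c, d, h, j}  B6 = {a, c, e, g, j}
Tree: B1–B2, B1–B3, B1–B4, B1–B5, B2–B6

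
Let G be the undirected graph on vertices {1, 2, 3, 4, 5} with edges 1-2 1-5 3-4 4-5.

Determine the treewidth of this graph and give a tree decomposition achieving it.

Treewidth 1.
One optimal decomposition is:
Bags: B1 = {1, 2}  B2 = {1, 5}  B3 = {4, 5}  B4 = {3, 4}
Tree: B1–B2, B2–B3, B3–B4

Every bag has size at most 2, so the width is 2 − 1 = 1 and tw(G) ≤ 1. Since G has at least one edge (e.g. 2–1), it is not an edgeless graph, so tw(G) ≥ 1. Combining the bounds, tw(G) = 1.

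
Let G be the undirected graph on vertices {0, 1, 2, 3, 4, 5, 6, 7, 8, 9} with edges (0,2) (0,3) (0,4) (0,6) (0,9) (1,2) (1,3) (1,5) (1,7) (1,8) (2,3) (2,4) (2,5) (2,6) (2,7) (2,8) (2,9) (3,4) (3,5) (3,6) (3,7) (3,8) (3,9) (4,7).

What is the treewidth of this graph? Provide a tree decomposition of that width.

Every bag has size at most 4, so the width is 4 − 1 = 3 and tw(G) ≤ 3. For the lower bound, the 4 vertices {0, 2, 3, 9} are pairwise adjacent, and any tree decomposition puts a clique entirely inside one bag — forcing width ≥ 3. The upper and lower bounds meet at 3, so that is the treewidth.

Treewidth 3.
One optimal decomposition is:
Bags: B1 = {1, 2, 3, 7}  B2 = {1, 2, 3, 8}  B3 = {2, 3, 4, 7}  B4 = {0, 2, 3, 4}  B5 = {1, 2, 3, 5}  B6 = {0, 2, 3, 6}  B7 = {0, 2, 3, 9}
Tree: B1–B2, B1–B3, B3–B4, B2–B5, B4–B6, B6–B7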